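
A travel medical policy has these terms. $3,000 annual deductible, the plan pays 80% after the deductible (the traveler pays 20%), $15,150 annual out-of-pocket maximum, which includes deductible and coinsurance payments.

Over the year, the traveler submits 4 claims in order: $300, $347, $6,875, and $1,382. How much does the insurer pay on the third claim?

Claim 1 ($300): entire amount goes to the deductible. Cost to traveler: $300. OOP to date $300. Plan pays $300 − $300 = $0.
Claim 2 ($347): fully absorbed by the deductible. Traveler pays $347; OOP now $647. Insurer: $347 − $347 = $0.
Claim 3 ($6,875): deductible takes $2,353, $4,522 remains; traveler's 20% is $904.40. Cost to traveler: $3,257.40. OOP to date $3,904.40. Plan pays $6,875 − $3,257.40 = $3,617.60.

$3,617.60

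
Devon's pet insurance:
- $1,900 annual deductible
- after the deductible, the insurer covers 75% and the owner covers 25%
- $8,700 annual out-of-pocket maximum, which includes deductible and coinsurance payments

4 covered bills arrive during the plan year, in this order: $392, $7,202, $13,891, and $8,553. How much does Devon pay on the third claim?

Claim 1 ($392): all of it applies to the deductible. Cost to owner: $392. OOP to date $392.
Claim 2 ($7,202): deductible takes $1,508, $5,694 remains; owner's 25% is $1,423.50. Owner owes $2,931.50 (running OOP $3,323.50).
Claim 3 ($13,891): deductible already satisfied, so owner's share is 25% × $13,891 = $3,472.75. Owner pays $3,472.75; OOP now $6,796.25.

$3,472.75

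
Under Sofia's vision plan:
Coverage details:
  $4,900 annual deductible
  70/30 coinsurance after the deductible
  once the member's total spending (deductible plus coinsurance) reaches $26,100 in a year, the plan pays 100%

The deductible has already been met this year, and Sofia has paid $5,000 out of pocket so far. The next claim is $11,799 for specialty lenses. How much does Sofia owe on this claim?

With the deductible met, the entire $11,799 is subject to coinsurance.
30% of $11,799 = $3,539.70 falls to the member.
Year-to-date out-of-pocket becomes $5,000 + $3,539.70 = $8,539.70, still under the $26,100 maximum, so no cap applies.

$3,539.70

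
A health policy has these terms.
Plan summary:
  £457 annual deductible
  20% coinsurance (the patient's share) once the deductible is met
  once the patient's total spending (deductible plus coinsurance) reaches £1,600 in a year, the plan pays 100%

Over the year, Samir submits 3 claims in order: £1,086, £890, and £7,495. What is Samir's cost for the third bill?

Claim 1 — £1,086: £457 finishes the deductible; £629 goes to coinsurance; 20% of £629 = £125.80. Cost to patient: £582.80. OOP to date £582.80.
Claim 2 — £890: deductible met; 20% of £890 = £178. Cost to patient: £178. OOP to date £760.80.
Claim 3 — £7,495: deductible met; 20% of £7,495 = £1,499. Adding that to £760.80 gives £2,259.80, past the £1,600 cap; patient pays only £1,600 − £760.80 = £839.20.

£839.20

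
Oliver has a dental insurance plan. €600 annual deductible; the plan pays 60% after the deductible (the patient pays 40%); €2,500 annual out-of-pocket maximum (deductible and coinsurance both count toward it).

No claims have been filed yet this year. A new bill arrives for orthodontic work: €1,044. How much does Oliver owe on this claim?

€777.60

Deductible not yet touched, so the first €600 of the bill goes to the deductible.
After the €600 deductible portion, €1,044 − €600 = €444 is subject to coinsurance.
Patient's 40% share of €444 is €177.60.
That puts the patient's cost at €600 + €177.60 = €777.60 before any cap.
Total out-of-pocket so far would be €0 + €777.60 = €777.60, below the €2,500 cap — no reduction.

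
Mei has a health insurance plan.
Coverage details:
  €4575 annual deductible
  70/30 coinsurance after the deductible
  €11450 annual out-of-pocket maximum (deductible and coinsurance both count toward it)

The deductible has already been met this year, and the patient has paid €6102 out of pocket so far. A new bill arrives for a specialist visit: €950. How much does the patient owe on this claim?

€285

With the deductible met, the entire €950 is subject to coinsurance.
Patient's 30% share of €950 is €285.
Total out-of-pocket so far would be €6102 + €285 = €6387, below the €11450 cap — no reduction.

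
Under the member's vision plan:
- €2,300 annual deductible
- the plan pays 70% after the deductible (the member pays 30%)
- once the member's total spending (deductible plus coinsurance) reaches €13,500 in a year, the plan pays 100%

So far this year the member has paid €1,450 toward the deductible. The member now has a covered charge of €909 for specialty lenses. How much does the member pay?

€867.70

Remaining deductible: €2,300 − €1,450 = €850.
After the €850 deductible portion, €909 − €850 = €59 is subject to coinsurance.
30% of €59 = €17.70 falls to the member.
That puts the member's cost at €850 + €17.70 = €867.70 before any cap.
Year-to-date out-of-pocket becomes €1,450 + €867.70 = €2,317.70, still under the €13,500 maximum, so no cap applies.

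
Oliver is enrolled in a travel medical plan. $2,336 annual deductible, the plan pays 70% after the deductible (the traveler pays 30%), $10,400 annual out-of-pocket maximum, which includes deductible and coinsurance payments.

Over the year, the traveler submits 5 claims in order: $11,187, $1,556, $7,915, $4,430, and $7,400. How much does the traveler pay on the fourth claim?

$1,329

Claim 1 — $11,187: $2,336 finishes the deductible; $8,851 goes to coinsurance; coinsurance $8,851 × 30% = $2,655.30. Traveler pays $4,991.30; OOP now $4,991.30.
Claim 2 — $1,556: 30% coinsurance on $1,556 = $466.80. Traveler owes $466.80 (running OOP $5,458.10).
Claim 3 — $7,915: deductible met; 30% of $7,915 = $2,374.50. Traveler owes $2,374.50 (running OOP $7,832.60).
Claim 4 — $4,430: 30% coinsurance on $4,430 = $1,329. Traveler pays $1,329; OOP now $9,161.60.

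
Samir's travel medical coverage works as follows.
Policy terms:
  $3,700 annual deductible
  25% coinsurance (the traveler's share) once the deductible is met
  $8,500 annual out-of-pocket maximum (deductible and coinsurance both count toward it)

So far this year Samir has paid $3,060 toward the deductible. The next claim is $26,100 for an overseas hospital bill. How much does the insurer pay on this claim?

$20,660

$3,060 of the $3,700 deductible is already met, leaving $640.
That leaves $26,100 − $640 = $25,460 for coinsurance.
Traveler's 25% share of $25,460 is $6,365.
So the traveler owes $640 + $6,365 = $7,005 before any cap.
Adding $7,005 to the $3,060 already spent would give $10,065, which exceeds the $8,500 cap; the traveler pays just $8,500 − $3,060 = $5,440.
Insurer pays the balance: $26,100 − $5,440 = $20,660.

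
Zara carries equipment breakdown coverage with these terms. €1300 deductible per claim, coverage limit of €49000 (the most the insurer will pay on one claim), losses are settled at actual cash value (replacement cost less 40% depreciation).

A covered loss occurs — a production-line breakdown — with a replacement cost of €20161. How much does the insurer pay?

Depreciate 40%: the covered value is €20161 × 0.6 = €12096.60.
Less the €1300 deductible: €12096.60 − €1300 = €10796.60.
€10796.60 is within the €49000 limit, so the insurer pays €10796.60.

€10796.60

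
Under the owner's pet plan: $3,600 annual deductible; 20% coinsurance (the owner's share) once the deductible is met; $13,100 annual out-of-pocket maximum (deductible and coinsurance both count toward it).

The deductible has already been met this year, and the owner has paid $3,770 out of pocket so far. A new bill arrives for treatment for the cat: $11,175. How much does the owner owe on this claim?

With the deductible met, the entire $11,175 is subject to coinsurance.
Owner's 20% share of $11,175 is $2,235.
Total out-of-pocket so far would be $3,770 + $2,235 = $6,005, below the $13,100 cap — no reduction.

$2,235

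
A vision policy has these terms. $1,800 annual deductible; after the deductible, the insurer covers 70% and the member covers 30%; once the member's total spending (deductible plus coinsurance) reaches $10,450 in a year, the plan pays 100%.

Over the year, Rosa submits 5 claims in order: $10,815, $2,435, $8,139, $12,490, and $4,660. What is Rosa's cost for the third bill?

$2,441.70

Bill 1, $10,815: $1,800 finishes the deductible; $9,015 goes to coinsurance; 30% of $9,015 = $2,704.50. Member pays $4,504.50; OOP now $4,504.50.
Bill 2, $2,435: 30% coinsurance on $2,435 = $730.50. Member owes $730.50 (running OOP $5,235).
Bill 3, $8,139: deductible met; 30% of $8,139 = $2,441.70. Member pays $2,441.70; OOP now $7,676.70.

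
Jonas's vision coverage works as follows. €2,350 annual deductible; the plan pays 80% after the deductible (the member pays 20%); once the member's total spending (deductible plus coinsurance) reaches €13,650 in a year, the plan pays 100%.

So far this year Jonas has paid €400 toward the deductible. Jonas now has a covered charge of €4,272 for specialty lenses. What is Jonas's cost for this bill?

Deductible still to meet: €2,350 − €400 = €1,950.
The remaining €2,322 (= €4,272 − €1,950) moves to coinsurance.
Coinsurance: €2,322 × 20% = €464.40.
That puts the member's cost at €1,950 + €464.40 = €2,414.40 before any cap.
Cumulative spending €400 + €2,414.40 = €2,814.40 stays under the €13,650 maximum.

€2,414.40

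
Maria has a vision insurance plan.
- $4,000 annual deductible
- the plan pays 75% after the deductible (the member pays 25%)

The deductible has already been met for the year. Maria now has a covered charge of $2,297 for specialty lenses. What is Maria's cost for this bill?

$574.25

With the deductible met, the entire $2,297 is subject to coinsurance.
Member's 25% share of $2,297 is $574.25.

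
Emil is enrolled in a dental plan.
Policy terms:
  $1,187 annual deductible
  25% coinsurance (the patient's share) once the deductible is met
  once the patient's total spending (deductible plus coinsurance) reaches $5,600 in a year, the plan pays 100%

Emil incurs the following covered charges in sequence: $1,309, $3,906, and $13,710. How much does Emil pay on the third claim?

$3,406

#1 ($1,309): deductible takes $1,187, $122 remains; patient's 25% is $30.50. Cost to patient: $1,217.50. OOP to date $1,217.50.
#2 ($3,906): deductible met; 25% of $3,906 = $976.50. Cost to patient: $976.50. OOP to date $2,194.
#3 ($13,710): deductible met; 25% of $13,710 = $3,427.50. Adding that to $2,194 gives $5,621.50, past the $5,600 cap; patient pays only $5,600 − $2,194 = $3,406.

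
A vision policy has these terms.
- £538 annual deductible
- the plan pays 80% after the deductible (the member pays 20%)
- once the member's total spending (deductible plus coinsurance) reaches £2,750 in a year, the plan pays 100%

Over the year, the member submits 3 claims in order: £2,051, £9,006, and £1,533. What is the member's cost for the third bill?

£108.20

Claim 1 — £2,051: £538 to deductible, leaving £1,513; coinsurance £1,513 × 20% = £302.60. Member pays £840.60; OOP now £840.60.
Claim 2 — £9,006: deductible already satisfied, so member's share is 20% × £9,006 = £1,801.20. Member pays £1,801.20; OOP now £2,641.80.
Claim 3 — £1,533: 20% coinsurance on £1,533 = £306.60. That would push OOP to £2,948.40, over the £2,750 cap, so member pays £2,750 − £2,641.80 = £108.20.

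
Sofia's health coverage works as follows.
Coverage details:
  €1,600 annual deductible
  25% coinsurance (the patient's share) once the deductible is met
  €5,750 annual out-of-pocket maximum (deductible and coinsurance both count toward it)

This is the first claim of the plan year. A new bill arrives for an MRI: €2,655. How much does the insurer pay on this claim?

The full €1,600 deductible is still open; €1,600 of this bill applies to it.
After the €1,600 deductible portion, €2,655 − €1,600 = €1,055 is subject to coinsurance.
Coinsurance: €1,055 × 25% = €263.75.
Patient responsibility before any cap: €1,600 + €263.75 = €1,863.75.
Total out-of-pocket so far would be €0 + €1,863.75 = €1,863.75, below the €5,750 cap — no reduction.
The insurer covers the remainder: €2,655 − €1,863.75 = €791.25.

€791.25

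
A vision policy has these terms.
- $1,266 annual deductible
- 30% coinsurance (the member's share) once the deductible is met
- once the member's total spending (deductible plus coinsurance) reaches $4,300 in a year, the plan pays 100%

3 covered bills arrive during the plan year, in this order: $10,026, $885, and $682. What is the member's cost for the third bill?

#1 ($10,026): $1,266 to deductible, leaving $8,760; coinsurance $8,760 × 30% = $2,628. Member pays $3,894; OOP now $3,894.
#2 ($885): 30% coinsurance on $885 = $265.50. Member owes $265.50 (running OOP $4,159.50).
#3 ($682): deductible already satisfied, so member's share is 30% × $682 = $204.60. That would push OOP to $4,364.10, over the $4,300 cap, so member pays $4,300 − $4,159.50 = $140.50.

$140.50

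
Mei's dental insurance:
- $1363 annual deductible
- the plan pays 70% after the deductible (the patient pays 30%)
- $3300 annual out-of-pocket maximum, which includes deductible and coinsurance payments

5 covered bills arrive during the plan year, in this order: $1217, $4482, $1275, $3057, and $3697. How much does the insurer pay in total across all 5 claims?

Claim 1 — $1217: all of it applies to the deductible. Cost to patient: $1217. OOP to date $1217. Plan pays $1217 − $1217 = $0.
Claim 2 — $4482: deductible takes $146, $4336 remains; patient's 30% is $1300.80. Cost to patient: $1446.80. OOP to date $2663.80. Insurer: $4482 − $1446.80 = $3035.20.
Claim 3 — $1275: deductible already satisfied, so patient's share is 30% × $1275 = $382.50. Patient pays $382.50; OOP now $3046.30. Plan pays $1275 − $382.50 = $892.50.
Claim 4 — $3057: deductible already satisfied, so patient's share is 30% × $3057 = $917.10. That would push OOP to $3963.40, over the $3300 cap, so patient pays $3300 − $3046.30 = $253.70. Insurer: $3057 − $253.70 = $2803.30.
Claim 5 — $3697: deductible already satisfied, so patient's share is 30% × $3697 = $1109.10. OOP would hit $4409.10 > $3300, so the cap limits the patient to $3300 − $3300 = $0. Insurer: $3697 − $0 = $3697.
Insurer total = bills − patient's total = $13728 − $3300 = $10428.

$10428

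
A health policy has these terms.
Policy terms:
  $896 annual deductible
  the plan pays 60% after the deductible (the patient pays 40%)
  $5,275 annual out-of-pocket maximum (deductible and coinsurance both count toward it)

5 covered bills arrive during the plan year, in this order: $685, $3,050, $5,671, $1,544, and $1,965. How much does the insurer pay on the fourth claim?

#1 ($685): fully absorbed by the deductible. Patient owes $685 (running OOP $685). Insurer: $685 − $685 = $0.
#2 ($3,050): $211 finishes the deductible; $2,839 goes to coinsurance; patient's 40% is $1,135.60. Patient pays $1,346.60; OOP now $2,031.60. Plan pays $3,050 − $1,346.60 = $1,703.40.
#3 ($5,671): deductible met; 40% of $5,671 = $2,268.40. Patient owes $2,268.40 (running OOP $4,300). Plan pays $5,671 − $2,268.40 = $3,402.60.
#4 ($1,544): deductible already satisfied, so patient's share is 40% × $1,544 = $617.60. Patient pays $617.60; OOP now $4,917.60. Insurer: $1,544 − $617.60 = $926.40.

$926.40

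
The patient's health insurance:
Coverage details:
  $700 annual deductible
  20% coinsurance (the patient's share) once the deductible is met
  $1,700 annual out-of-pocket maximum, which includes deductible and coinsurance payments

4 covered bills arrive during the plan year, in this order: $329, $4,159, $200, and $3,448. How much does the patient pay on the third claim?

Claim 1 — $329: fully absorbed by the deductible. Patient pays $329; OOP now $329.
Claim 2 — $4,159: $371 to deductible, leaving $3,788; patient's 20% is $757.60. Cost to patient: $1,128.60. OOP to date $1,457.60.
Claim 3 — $200: deductible already satisfied, so patient's share is 20% × $200 = $40. Patient pays $40; OOP now $1,497.60.

$40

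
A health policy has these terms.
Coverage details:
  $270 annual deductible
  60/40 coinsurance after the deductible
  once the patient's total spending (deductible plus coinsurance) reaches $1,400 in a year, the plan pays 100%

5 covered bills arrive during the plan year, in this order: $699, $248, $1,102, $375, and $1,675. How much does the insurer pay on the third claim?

Claim 1 — $699: $270 finishes the deductible; $429 goes to coinsurance; coinsurance $429 × 40% = $171.60. Cost to patient: $441.60. OOP to date $441.60. Plan pays $699 − $441.60 = $257.40.
Claim 2 — $248: deductible met; 40% of $248 = $99.20. Cost to patient: $99.20. OOP to date $540.80. Plan pays $248 − $99.20 = $148.80.
Claim 3 — $1,102: 40% coinsurance on $1,102 = $440.80. Patient owes $440.80 (running OOP $981.60). Insurer: $1,102 − $440.80 = $661.20.

$661.20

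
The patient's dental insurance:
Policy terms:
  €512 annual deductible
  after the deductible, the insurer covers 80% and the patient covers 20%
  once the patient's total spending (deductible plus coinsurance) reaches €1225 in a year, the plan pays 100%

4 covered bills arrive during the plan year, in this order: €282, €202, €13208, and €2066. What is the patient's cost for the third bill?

€741

Claim 1 (€282): all of it applies to the deductible. Cost to patient: €282. OOP to date €282.
Claim 2 (€202): all of it applies to the deductible. Cost to patient: €202. OOP to date €484.
Claim 3 (€13208): €28 finishes the deductible; €13180 goes to coinsurance; 20% of €13180 = €2636. Deductible plus coinsurance: €28 + €2636 = €2664. Adding that to €484 gives €3148, past the €1225 cap; patient pays only €1225 − €484 = €741.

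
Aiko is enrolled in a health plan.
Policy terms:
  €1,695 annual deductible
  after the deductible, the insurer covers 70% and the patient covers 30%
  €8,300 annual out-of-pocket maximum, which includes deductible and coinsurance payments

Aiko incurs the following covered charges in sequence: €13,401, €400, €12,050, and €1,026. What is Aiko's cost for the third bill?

€2,973.20

Claim 1 — €13,401: deductible takes €1,695, €11,706 remains; coinsurance €11,706 × 30% = €3,511.80. Cost to patient: €5,206.80. OOP to date €5,206.80.
Claim 2 — €400: deductible met; 30% of €400 = €120. Cost to patient: €120. OOP to date €5,326.80.
Claim 3 — €12,050: 30% coinsurance on €12,050 = €3,615. Adding that to €5,326.80 gives €8,941.80, past the €8,300 cap; patient pays only €8,300 − €5,326.80 = €2,973.20.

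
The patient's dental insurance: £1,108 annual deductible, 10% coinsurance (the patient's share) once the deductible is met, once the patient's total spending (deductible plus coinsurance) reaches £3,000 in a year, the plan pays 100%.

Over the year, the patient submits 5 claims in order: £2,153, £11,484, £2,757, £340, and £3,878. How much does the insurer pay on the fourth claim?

Bill 1, £2,153: deductible takes £1,108, £1,045 remains; coinsurance £1,045 × 10% = £104.50. Patient owes £1,212.50 (running OOP £1,212.50). Plan pays £2,153 − £1,212.50 = £940.50.
Bill 2, £11,484: deductible met; 10% of £11,484 = £1,148.40. Cost to patient: £1,148.40. OOP to date £2,360.90. Insurer: £11,484 − £1,148.40 = £10,335.60.
Bill 3, £2,757: deductible already satisfied, so patient's share is 10% × £2,757 = £275.70. Patient pays £275.70; OOP now £2,636.60. Insurer: £2,757 − £275.70 = £2,481.30.
Bill 4, £340: deductible already satisfied, so patient's share is 10% × £340 = £34. Patient pays £34; OOP now £2,670.60. Insurer: £340 − £34 = £306.

£306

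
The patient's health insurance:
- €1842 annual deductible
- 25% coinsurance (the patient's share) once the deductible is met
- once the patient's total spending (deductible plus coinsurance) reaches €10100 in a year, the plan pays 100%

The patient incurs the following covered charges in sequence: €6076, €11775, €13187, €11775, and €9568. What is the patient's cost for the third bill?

€3296.75

#1 (€6076): €1842 to deductible, leaving €4234; patient's 25% is €1058.50. Cost to patient: €2900.50. OOP to date €2900.50.
#2 (€11775): deductible met; 25% of €11775 = €2943.75. Patient owes €2943.75 (running OOP €5844.25).
#3 (€13187): deductible already satisfied, so patient's share is 25% × €13187 = €3296.75. Patient owes €3296.75 (running OOP €9141).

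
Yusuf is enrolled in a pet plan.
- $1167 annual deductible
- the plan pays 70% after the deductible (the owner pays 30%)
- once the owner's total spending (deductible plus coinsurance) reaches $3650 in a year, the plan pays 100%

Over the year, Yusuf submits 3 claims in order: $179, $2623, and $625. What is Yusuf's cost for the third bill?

$187.50

Claim 1 — $179: all of it applies to the deductible. Owner owes $179 (running OOP $179).
Claim 2 — $2623: $988 finishes the deductible; $1635 goes to coinsurance; 30% of $1635 = $490.50. Owner pays $1478.50; OOP now $1657.50.
Claim 3 — $625: deductible met; 30% of $625 = $187.50. Owner owes $187.50 (running OOP $1845).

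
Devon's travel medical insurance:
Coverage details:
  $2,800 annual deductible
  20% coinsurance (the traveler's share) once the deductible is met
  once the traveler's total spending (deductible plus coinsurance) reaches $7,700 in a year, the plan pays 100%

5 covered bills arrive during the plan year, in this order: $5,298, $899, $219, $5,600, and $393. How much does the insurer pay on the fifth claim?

$314.40

#1 ($5,298): $2,800 finishes the deductible; $2,498 goes to coinsurance; 20% of $2,498 = $499.60. Traveler pays $3,299.60; OOP now $3,299.60. Plan pays $5,298 − $3,299.60 = $1,998.40.
#2 ($899): deductible met; 20% of $899 = $179.80. Traveler owes $179.80 (running OOP $3,479.40). Insurer: $899 − $179.80 = $719.20.
#3 ($219): deductible met; 20% of $219 = $43.80. Traveler owes $43.80 (running OOP $3,523.20). Insurer: $219 − $43.80 = $175.20.
#4 ($5,600): 20% coinsurance on $5,600 = $1,120. Cost to traveler: $1,120. OOP to date $4,643.20. Insurer: $5,600 − $1,120 = $4,480.
#5 ($393): deductible met; 20% of $393 = $78.60. Traveler owes $78.60 (running OOP $4,721.80). Insurer: $393 − $78.60 = $314.40.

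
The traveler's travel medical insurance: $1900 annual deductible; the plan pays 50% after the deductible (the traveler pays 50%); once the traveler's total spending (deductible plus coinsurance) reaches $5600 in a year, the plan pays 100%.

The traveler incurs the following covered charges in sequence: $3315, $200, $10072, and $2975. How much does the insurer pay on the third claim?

Claim 1 ($3315): deductible takes $1900, $1415 remains; traveler's 50% is $707.50. Cost to traveler: $2607.50. OOP to date $2607.50. Insurer: $3315 − $2607.50 = $707.50.
Claim 2 ($200): deductible already satisfied, so traveler's share is 50% × $200 = $100. Cost to traveler: $100. OOP to date $2707.50. Insurer: $200 − $100 = $100.
Claim 3 ($10072): deductible met; 50% of $10072 = $5036. That would push OOP to $7743.50, over the $5600 cap, so traveler pays $5600 − $2707.50 = $2892.50. Plan pays $10072 − $2892.50 = $7179.50.

$7179.50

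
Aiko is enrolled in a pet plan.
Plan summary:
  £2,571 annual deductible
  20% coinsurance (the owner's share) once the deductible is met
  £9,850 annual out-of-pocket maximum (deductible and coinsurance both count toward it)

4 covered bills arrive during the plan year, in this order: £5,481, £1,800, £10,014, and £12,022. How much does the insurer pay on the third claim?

#1 (£5,481): deductible takes £2,571, £2,910 remains; 20% of £2,910 = £582. Owner pays £3,153; OOP now £3,153. Plan pays £5,481 − £3,153 = £2,328.
#2 (£1,800): deductible already satisfied, so owner's share is 20% × £1,800 = £360. Owner pays £360; OOP now £3,513. Insurer: £1,800 − £360 = £1,440.
#3 (£10,014): deductible met; 20% of £10,014 = £2,002.80. Cost to owner: £2,002.80. OOP to date £5,515.80. Insurer: £10,014 − £2,002.80 = £8,011.20.

£8,011.20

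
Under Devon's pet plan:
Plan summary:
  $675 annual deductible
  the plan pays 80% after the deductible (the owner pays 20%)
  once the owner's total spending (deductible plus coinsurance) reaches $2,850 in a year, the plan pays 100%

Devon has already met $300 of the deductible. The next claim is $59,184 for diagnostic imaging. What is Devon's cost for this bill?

$300 of the $675 deductible is already met, leaving $375.
After the $375 deductible portion, $59,184 − $375 = $58,809 is subject to coinsurance.
Owner's 20% share of $58,809 is $11,761.80.
That puts the owner's cost at $375 + $11,761.80 = $12,136.80 before any cap.
Adding $12,136.80 to the $300 already spent would give $12,436.80, which exceeds the $2,850 cap; the owner pays just $2,850 − $300 = $2,550.

$2,550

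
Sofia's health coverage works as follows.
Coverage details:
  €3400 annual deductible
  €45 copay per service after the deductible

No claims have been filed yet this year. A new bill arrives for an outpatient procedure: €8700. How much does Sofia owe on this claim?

€3445

The full €3400 deductible is still open; €3400 of this bill applies to it.
After the €3400 deductible portion, €8700 − €3400 = €5300 is subject to the copay.
Copay on this service: €45.
So the patient owes €3400 + €45 = €3445.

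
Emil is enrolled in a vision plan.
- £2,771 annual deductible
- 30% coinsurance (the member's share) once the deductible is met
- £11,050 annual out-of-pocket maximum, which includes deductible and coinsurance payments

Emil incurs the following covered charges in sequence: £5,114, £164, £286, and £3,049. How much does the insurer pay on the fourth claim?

Bill 1, £5,114: deductible takes £2,771, £2,343 remains; 30% of £2,343 = £702.90. Cost to member: £3,473.90. OOP to date £3,473.90. Insurer: £5,114 − £3,473.90 = £1,640.10.
Bill 2, £164: deductible already satisfied, so member's share is 30% × £164 = £49.20. Member owes £49.20 (running OOP £3,523.10). Plan pays £164 − £49.20 = £114.80.
Bill 3, £286: 30% coinsurance on £286 = £85.80. Member pays £85.80; OOP now £3,608.90. Insurer: £286 − £85.80 = £200.20.
Bill 4, £3,049: 30% coinsurance on £3,049 = £914.70. Member pays £914.70; OOP now £4,523.60. Insurer: £3,049 − £914.70 = £2,134.30.

£2,134.30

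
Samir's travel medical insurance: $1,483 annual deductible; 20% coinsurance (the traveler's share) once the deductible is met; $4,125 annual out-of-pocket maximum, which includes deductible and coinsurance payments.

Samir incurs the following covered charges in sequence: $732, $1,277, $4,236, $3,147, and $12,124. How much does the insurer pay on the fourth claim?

$2,517.60

Claim 1 ($732): entire amount goes to the deductible. Traveler pays $732; OOP now $732. Insurer: $732 − $732 = $0.
Claim 2 ($1,277): $751 to deductible, leaving $526; 20% of $526 = $105.20. Traveler pays $856.20; OOP now $1,588.20. Plan pays $1,277 − $856.20 = $420.80.
Claim 3 ($4,236): deductible already satisfied, so traveler's share is 20% × $4,236 = $847.20. Traveler pays $847.20; OOP now $2,435.40. Insurer: $4,236 − $847.20 = $3,388.80.
Claim 4 ($3,147): 20% coinsurance on $3,147 = $629.40. Cost to traveler: $629.40. OOP to date $3,064.80. Plan pays $3,147 − $629.40 = $2,517.60.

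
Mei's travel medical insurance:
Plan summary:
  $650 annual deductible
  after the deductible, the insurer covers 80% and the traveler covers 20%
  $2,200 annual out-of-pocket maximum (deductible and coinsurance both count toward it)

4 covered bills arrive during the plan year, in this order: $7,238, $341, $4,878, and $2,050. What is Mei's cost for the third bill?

$164.20

Claim 1 — $7,238: deductible takes $650, $6,588 remains; traveler's 20% is $1,317.60. Cost to traveler: $1,967.60. OOP to date $1,967.60.
Claim 2 — $341: deductible already satisfied, so traveler's share is 20% × $341 = $68.20. Traveler owes $68.20 (running OOP $2,035.80).
Claim 3 — $4,878: deductible already satisfied, so traveler's share is 20% × $4,878 = $975.60. OOP would hit $3,011.40 > $2,200, so the cap limits the traveler to $2,200 − $2,035.80 = $164.20.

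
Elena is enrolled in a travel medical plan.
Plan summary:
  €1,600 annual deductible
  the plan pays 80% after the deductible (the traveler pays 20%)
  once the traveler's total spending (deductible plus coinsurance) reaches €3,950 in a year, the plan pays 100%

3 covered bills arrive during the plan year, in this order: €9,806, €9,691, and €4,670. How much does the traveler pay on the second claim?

Claim 1 — €9,806: €1,600 to deductible, leaving €8,206; coinsurance €8,206 × 20% = €1,641.20. Traveler owes €3,241.20 (running OOP €3,241.20).
Claim 2 — €9,691: deductible already satisfied, so traveler's share is 20% × €9,691 = €1,938.20. Adding that to €3,241.20 gives €5,179.40, past the €3,950 cap; traveler pays only €3,950 − €3,241.20 = €708.80.

€708.80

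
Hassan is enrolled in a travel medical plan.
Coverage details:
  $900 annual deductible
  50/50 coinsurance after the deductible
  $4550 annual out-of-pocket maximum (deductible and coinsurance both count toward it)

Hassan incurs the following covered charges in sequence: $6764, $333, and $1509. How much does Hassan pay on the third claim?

Claim 1 ($6764): $900 finishes the deductible; $5864 goes to coinsurance; traveler's 50% is $2932. Cost to traveler: $3832. OOP to date $3832.
Claim 2 ($333): deductible met; 50% of $333 = $166.50. Traveler owes $166.50 (running OOP $3998.50).
Claim 3 ($1509): deductible already satisfied, so traveler's share is 50% × $1509 = $754.50. OOP would hit $4753 > $4550, so the cap limits the traveler to $4550 − $3998.50 = $551.50.

$551.50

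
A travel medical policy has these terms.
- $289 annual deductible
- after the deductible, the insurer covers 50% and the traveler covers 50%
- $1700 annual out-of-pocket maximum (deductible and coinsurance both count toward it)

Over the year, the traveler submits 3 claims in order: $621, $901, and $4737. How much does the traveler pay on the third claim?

$794.50

Claim 1 ($621): deductible takes $289, $332 remains; 50% of $332 = $166. Traveler owes $455 (running OOP $455).
Claim 2 ($901): 50% coinsurance on $901 = $450.50. Traveler owes $450.50 (running OOP $905.50).
Claim 3 ($4737): 50% coinsurance on $4737 = $2368.50. That would push OOP to $3274, over the $1700 cap, so traveler pays $1700 − $905.50 = $794.50.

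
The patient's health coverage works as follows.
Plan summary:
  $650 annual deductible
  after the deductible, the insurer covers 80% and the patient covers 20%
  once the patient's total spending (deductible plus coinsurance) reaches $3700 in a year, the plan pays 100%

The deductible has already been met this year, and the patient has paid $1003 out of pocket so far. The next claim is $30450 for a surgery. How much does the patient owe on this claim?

The deductible is already satisfied, so the full bill goes to coinsurance.
Coinsurance: $30450 × 20% = $6090.
That would bring total out-of-pocket to $7093, past the $3700 cap. The patient is capped at $3700 − $1003 = $2697 on this claim.

$2697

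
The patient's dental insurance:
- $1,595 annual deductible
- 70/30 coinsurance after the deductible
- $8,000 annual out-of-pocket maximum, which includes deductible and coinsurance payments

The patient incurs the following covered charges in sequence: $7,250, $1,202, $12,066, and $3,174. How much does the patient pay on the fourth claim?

$728.10

#1 ($7,250): $1,595 to deductible, leaving $5,655; coinsurance $5,655 × 30% = $1,696.50. Cost to patient: $3,291.50. OOP to date $3,291.50.
#2 ($1,202): 30% coinsurance on $1,202 = $360.60. Patient owes $360.60 (running OOP $3,652.10).
#3 ($12,066): deductible met; 30% of $12,066 = $3,619.80. Cost to patient: $3,619.80. OOP to date $7,271.90.
#4 ($3,174): deductible already satisfied, so patient's share is 30% × $3,174 = $952.20. OOP would hit $8,224.10 > $8,000, so the cap limits the patient to $8,000 − $7,271.90 = $728.10.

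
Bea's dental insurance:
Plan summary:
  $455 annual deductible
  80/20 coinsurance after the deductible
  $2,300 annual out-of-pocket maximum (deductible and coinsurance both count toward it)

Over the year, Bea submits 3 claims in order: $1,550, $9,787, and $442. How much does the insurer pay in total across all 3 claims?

$9,479

Claim 1 ($1,550): $455 finishes the deductible; $1,095 goes to coinsurance; patient's 20% is $219. Patient owes $674 (running OOP $674). Plan pays $1,550 − $674 = $876.
Claim 2 ($9,787): deductible already satisfied, so patient's share is 20% × $9,787 = $1,957.40. OOP would hit $2,631.40 > $2,300, so the cap limits the patient to $2,300 − $674 = $1,626. Plan pays $9,787 − $1,626 = $8,161.
Claim 3 ($442): 20% coinsurance on $442 = $88.40. Adding that to $2,300 gives $2,388.40, past the $2,300 cap; patient pays only $2,300 − $2,300 = $0. Plan pays $442 − $0 = $442.
Insurer total: $876 + $8,161 + $442 = $9,479.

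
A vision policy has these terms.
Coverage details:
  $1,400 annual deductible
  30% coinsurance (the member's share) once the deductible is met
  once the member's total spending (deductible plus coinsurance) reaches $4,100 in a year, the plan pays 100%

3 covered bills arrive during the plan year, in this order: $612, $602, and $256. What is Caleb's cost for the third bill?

$207

Claim 1 — $612: fully absorbed by the deductible. Member owes $612 (running OOP $612).
Claim 2 — $602: fully absorbed by the deductible. Cost to member: $602. OOP to date $1,214.
Claim 3 — $256: $186 to deductible, leaving $70; coinsurance $70 × 30% = $21. Cost to member: $207. OOP to date $1,421.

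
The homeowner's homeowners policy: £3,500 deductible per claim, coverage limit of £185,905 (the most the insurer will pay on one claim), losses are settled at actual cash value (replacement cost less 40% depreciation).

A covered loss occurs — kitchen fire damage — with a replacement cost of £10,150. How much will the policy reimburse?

£2,590

Depreciate 40%: the covered value is £10,150 × 0.6 = £6,090.
Subtract the deductible: £6,090 − £3,500 = £2,590.
£2,590 ≤ £185,905, so the limit doesn't bind; insurer pays £2,590.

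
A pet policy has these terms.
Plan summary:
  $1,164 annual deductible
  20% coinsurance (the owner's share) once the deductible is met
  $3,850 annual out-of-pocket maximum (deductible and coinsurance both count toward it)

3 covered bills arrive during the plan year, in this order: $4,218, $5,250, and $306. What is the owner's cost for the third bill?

$61.20

Claim 1 ($4,218): deductible takes $1,164, $3,054 remains; owner's 20% is $610.80. Owner owes $1,774.80 (running OOP $1,774.80).
Claim 2 ($5,250): deductible already satisfied, so owner's share is 20% × $5,250 = $1,050. Owner owes $1,050 (running OOP $2,824.80).
Claim 3 ($306): deductible already satisfied, so owner's share is 20% × $306 = $61.20. Owner pays $61.20; OOP now $2,886.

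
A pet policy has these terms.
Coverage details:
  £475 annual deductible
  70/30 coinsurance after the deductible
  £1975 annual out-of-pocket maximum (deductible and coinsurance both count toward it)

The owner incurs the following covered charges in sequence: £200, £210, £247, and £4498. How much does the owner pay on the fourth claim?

Claim 1 — £200: entire amount goes to the deductible. Owner owes £200 (running OOP £200).
Claim 2 — £210: all of it applies to the deductible. Owner pays £210; OOP now £410.
Claim 3 — £247: £65 finishes the deductible; £182 goes to coinsurance; coinsurance £182 × 30% = £54.60. Cost to owner: £119.60. OOP to date £529.60.
Claim 4 — £4498: deductible already satisfied, so owner's share is 30% × £4498 = £1349.40. Cost to owner: £1349.40. OOP to date £1879.

£1349.40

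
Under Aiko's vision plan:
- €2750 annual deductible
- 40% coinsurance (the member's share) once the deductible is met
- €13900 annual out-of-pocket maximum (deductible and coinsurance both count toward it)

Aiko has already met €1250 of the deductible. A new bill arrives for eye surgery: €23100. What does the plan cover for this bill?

€12960

Remaining deductible: €2750 − €1250 = €1500.
That leaves €23100 − €1500 = €21600 for coinsurance.
40% of €21600 = €8640 falls to the member.
That puts the member's cost at €1500 + €8640 = €10140 before any cap.
Cumulative spending €1250 + €10140 = €11390 stays under the €13900 maximum.
Insurer pays the balance: €23100 − €10140 = €12960.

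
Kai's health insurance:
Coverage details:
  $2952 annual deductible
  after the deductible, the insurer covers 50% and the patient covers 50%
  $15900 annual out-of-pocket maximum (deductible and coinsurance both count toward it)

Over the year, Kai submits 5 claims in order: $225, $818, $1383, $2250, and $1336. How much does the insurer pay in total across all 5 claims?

$1530

Claim 1 — $225: all of it applies to the deductible. Cost to patient: $225. OOP to date $225. Plan pays $225 − $225 = $0.
Claim 2 — $818: entire amount goes to the deductible. Patient pays $818; OOP now $1043. Insurer: $818 − $818 = $0.
Claim 3 — $1383: fully absorbed by the deductible. Patient pays $1383; OOP now $2426. Insurer: $1383 − $1383 = $0.
Claim 4 — $2250: $526 finishes the deductible; $1724 goes to coinsurance; coinsurance $1724 × 50% = $862. Patient pays $1388; OOP now $3814. Insurer: $2250 − $1388 = $862.
Claim 5 — $1336: 50% coinsurance on $1336 = $668. Cost to patient: $668. OOP to date $4482. Plan pays $1336 − $668 = $668.
Insurer total = bills − patient's total = $6012 − $4482 = $1530.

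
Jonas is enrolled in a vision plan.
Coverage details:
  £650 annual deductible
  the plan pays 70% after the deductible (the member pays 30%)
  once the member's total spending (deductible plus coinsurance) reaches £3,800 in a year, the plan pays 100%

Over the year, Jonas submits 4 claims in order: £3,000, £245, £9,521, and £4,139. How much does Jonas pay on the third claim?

£2,371.50

Claim 1 (£3,000): £650 to deductible, leaving £2,350; coinsurance £2,350 × 30% = £705. Member pays £1,355; OOP now £1,355.
Claim 2 (£245): deductible already satisfied, so member's share is 30% × £245 = £73.50. Member pays £73.50; OOP now £1,428.50.
Claim 3 (£9,521): deductible met; 30% of £9,521 = £2,856.30. OOP would hit £4,284.80 > £3,800, so the cap limits the member to £3,800 − £1,428.50 = £2,371.50.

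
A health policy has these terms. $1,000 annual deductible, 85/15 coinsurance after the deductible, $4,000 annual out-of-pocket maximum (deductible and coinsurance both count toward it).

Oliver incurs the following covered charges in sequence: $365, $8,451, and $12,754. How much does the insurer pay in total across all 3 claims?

#1 ($365): all of it applies to the deductible. Patient owes $365 (running OOP $365). Insurer: $365 − $365 = $0.
#2 ($8,451): $635 finishes the deductible; $7,816 goes to coinsurance; 15% of $7,816 = $1,172.40. Cost to patient: $1,807.40. OOP to date $2,172.40. Insurer: $8,451 − $1,807.40 = $6,643.60.
#3 ($12,754): 15% coinsurance on $12,754 = $1,913.10. Adding that to $2,172.40 gives $4,085.50, past the $4,000 cap; patient pays only $4,000 − $2,172.40 = $1,827.60. Insurer: $12,754 − $1,827.60 = $10,926.40.
Insurer total: $0 + $6,643.60 + $10,926.40 = $17,570.

$17,570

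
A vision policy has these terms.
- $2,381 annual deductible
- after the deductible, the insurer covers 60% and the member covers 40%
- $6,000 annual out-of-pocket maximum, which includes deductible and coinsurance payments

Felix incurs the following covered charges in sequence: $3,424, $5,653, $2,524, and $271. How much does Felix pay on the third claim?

$940.60

#1 ($3,424): $2,381 finishes the deductible; $1,043 goes to coinsurance; coinsurance $1,043 × 40% = $417.20. Cost to member: $2,798.20. OOP to date $2,798.20.
#2 ($5,653): 40% coinsurance on $5,653 = $2,261.20. Member pays $2,261.20; OOP now $5,059.40.
#3 ($2,524): deductible already satisfied, so member's share is 40% × $2,524 = $1,009.60. Adding that to $5,059.40 gives $6,069, past the $6,000 cap; member pays only $6,000 − $5,059.40 = $940.60.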